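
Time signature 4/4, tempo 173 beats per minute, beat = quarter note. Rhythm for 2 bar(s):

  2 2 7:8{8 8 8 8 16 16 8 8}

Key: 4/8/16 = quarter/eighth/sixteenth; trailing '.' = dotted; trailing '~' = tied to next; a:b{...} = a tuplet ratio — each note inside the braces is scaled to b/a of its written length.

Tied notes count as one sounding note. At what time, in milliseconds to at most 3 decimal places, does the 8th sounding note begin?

1. 0.0ms @ 0 + 693.642ms (2)
2. 693.642ms @ 2 + 693.642ms (2)
3. 1387.283ms @ 4 + 198.183ms (4/7)
4. 1585.467ms @ 32/7 + 198.183ms (4/7)
5. 1783.65ms @ 36/7 + 198.183ms (4/7)
6. 1981.833ms @ 40/7 + 198.183ms (4/7)
7. 2180.017ms @ 44/7 + 99.092ms (2/7)
8. 2279.108ms @ 46/7 + 99.092ms (2/7)
9. 2378.2ms @ 48/7 + 198.183ms (4/7)
10. 2576.383ms @ 52/7 + 198.183ms (4/7)

note 8 onset = 46/7b = 2279.108ms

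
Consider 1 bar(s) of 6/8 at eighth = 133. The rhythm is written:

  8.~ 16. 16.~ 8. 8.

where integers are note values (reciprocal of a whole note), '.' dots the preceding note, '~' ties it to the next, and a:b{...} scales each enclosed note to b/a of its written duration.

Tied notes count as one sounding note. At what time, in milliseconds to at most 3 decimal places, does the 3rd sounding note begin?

1. 0.0ms @ 0 + 1015.038ms (9/4)
2. 1015.038ms @ 9/4 + 1015.038ms (9/4)
3. 2030.075ms @ 9/2 + 676.692ms (3/2)

note 3 onset = 9/2b = 2030.075ms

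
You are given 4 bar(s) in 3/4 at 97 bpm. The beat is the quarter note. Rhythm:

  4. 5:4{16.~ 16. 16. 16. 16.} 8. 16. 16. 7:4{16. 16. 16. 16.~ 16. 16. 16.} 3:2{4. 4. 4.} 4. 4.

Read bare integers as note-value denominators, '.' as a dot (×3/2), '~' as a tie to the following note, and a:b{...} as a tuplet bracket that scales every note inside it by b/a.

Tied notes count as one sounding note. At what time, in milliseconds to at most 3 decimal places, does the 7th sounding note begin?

note 7 onset = 15/4b = 2319.588ms

1. 0.0ms @ 0 + 927.835ms (3/2)
2. 927.835ms @ 3/2 + 371.134ms (3/5)
3. 1298.969ms @ 21/10 + 185.567ms (3/10)
4. 1484.536ms @ 12/5 + 185.567ms (3/10)
5. 1670.103ms @ 27/10 + 185.567ms (3/10)
6. 1855.67ms @ 3 + 463.918ms (3/4)
7. 2319.588ms @ 15/4 + 231.959ms (3/8)
8. 2551.546ms @ 33/8 + 231.959ms (3/8)
9. 2783.505ms @ 9/2 + 132.548ms (3/14)
10. 2916.053ms @ 33/7 + 132.548ms (3/14)
11. 3048.601ms @ 69/14 + 132.548ms (3/14)
12. 3181.149ms @ 36/7 + 265.096ms (3/7)
13. 3446.244ms @ 39/7 + 132.548ms (3/14)
14. 3578.792ms @ 81/14 + 132.548ms (3/14)
15. 3711.34ms @ 6 + 618.557ms (1)
16. 4329.897ms @ 7 + 618.557ms (1)
17. 4948.454ms @ 8 + 618.557ms (1)
18. 5567.01ms @ 9 + 927.835ms (3/2)
19. 6494.845ms @ 21/2 + 927.835ms (3/2)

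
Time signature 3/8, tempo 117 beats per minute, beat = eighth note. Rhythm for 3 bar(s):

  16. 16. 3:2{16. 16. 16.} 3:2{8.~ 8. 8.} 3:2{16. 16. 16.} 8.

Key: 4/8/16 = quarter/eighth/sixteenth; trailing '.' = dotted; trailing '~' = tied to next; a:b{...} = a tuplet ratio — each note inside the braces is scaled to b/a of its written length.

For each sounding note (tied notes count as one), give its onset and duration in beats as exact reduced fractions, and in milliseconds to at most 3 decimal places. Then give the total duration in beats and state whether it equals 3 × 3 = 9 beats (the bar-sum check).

1) 0.0ms=0b +384.615ms=3/4b
2) 384.615ms=3/4b +384.615ms=3/4b
3) 769.231ms=3/2b +256.41ms=1/2b
4) 1025.641ms=2b +256.41ms=1/2b
5) 1282.051ms=5/2b +256.41ms=1/2b
6) 1538.462ms=3b +1025.641ms=2b
7) 2564.103ms=5b +512.821ms=1b
8) 3076.923ms=6b +256.41ms=1/2b
9) 3333.333ms=13/2b +256.41ms=1/2b
10) 3589.744ms=7b +256.41ms=1/2b
11) 3846.154ms=15/2b +769.231ms=3/2b
Σ=9b of 9 (117bpm 3/8) — PASS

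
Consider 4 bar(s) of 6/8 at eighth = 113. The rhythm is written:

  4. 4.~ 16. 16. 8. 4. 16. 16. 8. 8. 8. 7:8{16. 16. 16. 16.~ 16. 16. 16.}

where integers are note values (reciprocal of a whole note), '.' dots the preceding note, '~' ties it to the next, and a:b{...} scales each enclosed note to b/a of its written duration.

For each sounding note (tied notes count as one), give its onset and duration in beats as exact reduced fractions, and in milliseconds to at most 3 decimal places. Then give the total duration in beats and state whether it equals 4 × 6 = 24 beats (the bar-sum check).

1) 0.0ms=0b +1592.92ms=3b
2) 1592.92ms=3b +1991.15ms=15/4b
3) 3584.071ms=27/4b +398.23ms=3/4b
4) 3982.301ms=15/2b +796.46ms=3/2b
5) 4778.761ms=9b +1592.92ms=3b
6) 6371.681ms=12b +398.23ms=3/4b
7) 6769.912ms=51/4b +398.23ms=3/4b
8) 7168.142ms=27/2b +796.46ms=3/2b
9) 7964.602ms=15b +796.46ms=3/2b
10) 8761.062ms=33/2b +796.46ms=3/2b
11) 9557.522ms=18b +455.12ms=6/7b
12) 10012.642ms=132/7b +455.12ms=6/7b
13) 10467.762ms=138/7b +455.12ms=6/7b
14) 10922.882ms=144/7b +910.24ms=12/7b
15) 11833.123ms=156/7b +455.12ms=6/7b
16) 12288.243ms=162/7b +455.12ms=6/7b
Σ=24b of 24 (113bpm 6/8) — PASS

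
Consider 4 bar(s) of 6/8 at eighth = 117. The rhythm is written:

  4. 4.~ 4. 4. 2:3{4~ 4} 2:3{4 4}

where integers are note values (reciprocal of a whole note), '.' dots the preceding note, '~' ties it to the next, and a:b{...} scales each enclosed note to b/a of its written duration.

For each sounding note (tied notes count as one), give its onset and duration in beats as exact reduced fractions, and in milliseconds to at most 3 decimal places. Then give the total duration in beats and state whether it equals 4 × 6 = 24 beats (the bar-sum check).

1) 0.0ms=0b +1538.462ms=3b
2) 1538.462ms=3b +3076.923ms=6b
3) 4615.385ms=9b +1538.462ms=3b
4) 6153.846ms=12b +3076.923ms=6b
5) 9230.769ms=18b +1538.462ms=3b
6) 10769.231ms=21b +1538.462ms=3b
Σ=24b of 24 (117bpm 6/8) — PASS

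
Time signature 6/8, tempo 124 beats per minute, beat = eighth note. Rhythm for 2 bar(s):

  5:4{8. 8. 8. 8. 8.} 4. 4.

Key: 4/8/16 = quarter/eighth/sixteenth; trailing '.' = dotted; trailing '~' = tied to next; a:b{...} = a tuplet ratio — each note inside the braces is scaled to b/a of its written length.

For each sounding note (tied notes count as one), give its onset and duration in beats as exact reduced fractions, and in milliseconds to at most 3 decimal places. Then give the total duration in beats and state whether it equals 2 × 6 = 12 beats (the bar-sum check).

1) 0.0ms=0b +580.645ms=6/5b
2) 580.645ms=6/5b +580.645ms=6/5b
3) 1161.29ms=12/5b +580.645ms=6/5b
4) 1741.935ms=18/5b +580.645ms=6/5b
5) 2322.581ms=24/5b +580.645ms=6/5b
6) 2903.226ms=6b +1451.613ms=3b
7) 4354.839ms=9b +1451.613ms=3b
Σ=12b of 12 (124bpm 6/8) — PASS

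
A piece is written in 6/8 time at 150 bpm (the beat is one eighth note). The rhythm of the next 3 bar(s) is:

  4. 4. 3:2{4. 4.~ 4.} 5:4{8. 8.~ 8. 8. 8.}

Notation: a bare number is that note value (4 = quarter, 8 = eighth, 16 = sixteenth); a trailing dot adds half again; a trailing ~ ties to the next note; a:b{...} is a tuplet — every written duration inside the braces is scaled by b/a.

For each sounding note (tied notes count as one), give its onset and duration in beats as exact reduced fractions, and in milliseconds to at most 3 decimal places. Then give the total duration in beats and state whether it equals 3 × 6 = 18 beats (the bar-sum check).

1) 0.0ms=0b +1200.0ms=3b
2) 1200.0ms=3b +1200.0ms=3b
3) 2400.0ms=6b +800.0ms=2b
4) 3200.0ms=8b +1600.0ms=4b
5) 4800.0ms=12b +480.0ms=6/5b
6) 5280.0ms=66/5b +960.0ms=12/5b
7) 6240.0ms=78/5b +480.0ms=6/5b
8) 6720.0ms=84/5b +480.0ms=6/5b
Σ=18b of 18 (150bpm 6/8) — PASS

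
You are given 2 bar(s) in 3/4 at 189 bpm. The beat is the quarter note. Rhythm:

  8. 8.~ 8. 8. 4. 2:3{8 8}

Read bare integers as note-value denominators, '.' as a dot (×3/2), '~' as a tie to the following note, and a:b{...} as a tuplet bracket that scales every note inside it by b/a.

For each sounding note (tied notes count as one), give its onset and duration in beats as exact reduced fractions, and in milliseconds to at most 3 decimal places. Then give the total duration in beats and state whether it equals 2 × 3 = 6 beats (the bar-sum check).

1) 0.0ms=0b +238.095ms=3/4b
2) 238.095ms=3/4b +476.19ms=3/2b
3) 714.286ms=9/4b +238.095ms=3/4b
4) 952.381ms=3b +476.19ms=3/2b
5) 1428.571ms=9/2b +238.095ms=3/4b
6) 1666.667ms=21/4b +238.095ms=3/4b
Σ=6b of 6 (189bpm 3/4) — PASS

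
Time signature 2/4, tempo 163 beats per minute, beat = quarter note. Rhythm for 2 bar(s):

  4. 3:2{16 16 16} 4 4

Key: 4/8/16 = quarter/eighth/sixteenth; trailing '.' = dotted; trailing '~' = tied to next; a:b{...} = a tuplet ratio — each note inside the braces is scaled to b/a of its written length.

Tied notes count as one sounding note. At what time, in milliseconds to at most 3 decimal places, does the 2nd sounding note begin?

note 2 onset = 3/2b = 552.147ms

1. 0.0ms @ 0 + 552.147ms (3/2)
2. 552.147ms @ 3/2 + 61.35ms (1/6)
3. 613.497ms @ 5/3 + 61.35ms (1/6)
4. 674.847ms @ 11/6 + 61.35ms (1/6)
5. 736.196ms @ 2 + 368.098ms (1)
6. 1104.294ms @ 3 + 368.098ms (1)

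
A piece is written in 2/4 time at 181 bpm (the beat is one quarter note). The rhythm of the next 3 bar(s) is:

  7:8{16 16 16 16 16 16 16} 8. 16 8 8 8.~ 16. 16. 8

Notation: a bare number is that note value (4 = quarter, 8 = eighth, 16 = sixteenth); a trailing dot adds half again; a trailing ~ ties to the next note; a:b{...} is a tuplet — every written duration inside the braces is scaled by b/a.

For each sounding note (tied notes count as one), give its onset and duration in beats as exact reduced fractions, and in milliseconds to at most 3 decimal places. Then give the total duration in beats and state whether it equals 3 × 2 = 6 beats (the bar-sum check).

1) 0.0ms=0b +94.712ms=2/7b
2) 94.712ms=2/7b +94.712ms=2/7b
3) 189.424ms=4/7b +94.712ms=2/7b
4) 284.136ms=6/7b +94.712ms=2/7b
5) 378.848ms=8/7b +94.712ms=2/7b
6) 473.56ms=10/7b +94.712ms=2/7b
7) 568.272ms=12/7b +94.712ms=2/7b
8) 662.983ms=2b +248.619ms=3/4b
9) 911.602ms=11/4b +82.873ms=1/4b
10) 994.475ms=3b +165.746ms=1/2b
11) 1160.221ms=7/2b +165.746ms=1/2b
12) 1325.967ms=4b +372.928ms=9/8b
13) 1698.895ms=41/8b +124.309ms=3/8b
14) 1823.204ms=11/2b +165.746ms=1/2b
Σ=6b of 6 (181bpm 2/4) — PASS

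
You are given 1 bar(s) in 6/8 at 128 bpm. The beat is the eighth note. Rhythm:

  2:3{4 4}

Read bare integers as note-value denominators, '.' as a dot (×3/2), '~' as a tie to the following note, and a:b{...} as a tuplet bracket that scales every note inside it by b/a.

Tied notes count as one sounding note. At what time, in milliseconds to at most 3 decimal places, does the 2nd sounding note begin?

note 2 onset = 3b = 1406.25ms

1. 0.0ms @ 0 + 1406.25ms (3)
2. 1406.25ms @ 3 + 1406.25ms (3)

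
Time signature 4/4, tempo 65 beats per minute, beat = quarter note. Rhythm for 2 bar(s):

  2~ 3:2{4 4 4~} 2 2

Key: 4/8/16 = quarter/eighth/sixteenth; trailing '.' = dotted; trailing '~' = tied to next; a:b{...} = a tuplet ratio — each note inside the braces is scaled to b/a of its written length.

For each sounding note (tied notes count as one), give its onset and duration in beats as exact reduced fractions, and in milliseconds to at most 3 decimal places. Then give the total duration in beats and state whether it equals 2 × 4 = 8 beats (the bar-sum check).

1) 0.0ms=0b +2461.538ms=8/3b
2) 2461.538ms=8/3b +615.385ms=2/3b
3) 3076.923ms=10/3b +2461.538ms=8/3b
4) 5538.462ms=6b +1846.154ms=2b
Σ=8b of 8 (65bpm 4/4) — PASS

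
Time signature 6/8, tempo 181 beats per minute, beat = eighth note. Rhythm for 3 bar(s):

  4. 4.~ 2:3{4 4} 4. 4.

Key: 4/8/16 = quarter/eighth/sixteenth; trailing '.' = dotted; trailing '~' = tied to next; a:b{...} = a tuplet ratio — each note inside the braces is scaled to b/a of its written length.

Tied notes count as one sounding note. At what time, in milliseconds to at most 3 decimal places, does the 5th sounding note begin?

1. 0.0ms @ 0 + 994.475ms (3)
2. 994.475ms @ 3 + 1988.95ms (6)
3. 2983.425ms @ 9 + 994.475ms (3)
4. 3977.901ms @ 12 + 994.475ms (3)
5. 4972.376ms @ 15 + 994.475ms (3)

note 5 onset = 15b = 4972.376ms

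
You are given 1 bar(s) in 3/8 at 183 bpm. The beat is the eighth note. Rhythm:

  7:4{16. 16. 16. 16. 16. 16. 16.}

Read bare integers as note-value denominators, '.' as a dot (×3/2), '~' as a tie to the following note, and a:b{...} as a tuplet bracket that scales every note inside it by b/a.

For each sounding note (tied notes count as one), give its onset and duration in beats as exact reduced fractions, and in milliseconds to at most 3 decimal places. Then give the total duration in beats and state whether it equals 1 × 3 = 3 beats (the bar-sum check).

1) 0.0ms=0b +140.515ms=3/7b
2) 140.515ms=3/7b +140.515ms=3/7b
3) 281.03ms=6/7b +140.515ms=3/7b
4) 421.546ms=9/7b +140.515ms=3/7b
5) 562.061ms=12/7b +140.515ms=3/7b
6) 702.576ms=15/7b +140.515ms=3/7b
7) 843.091ms=18/7b +140.515ms=3/7b
Σ=3b of 3 (183bpm 3/8) — PASS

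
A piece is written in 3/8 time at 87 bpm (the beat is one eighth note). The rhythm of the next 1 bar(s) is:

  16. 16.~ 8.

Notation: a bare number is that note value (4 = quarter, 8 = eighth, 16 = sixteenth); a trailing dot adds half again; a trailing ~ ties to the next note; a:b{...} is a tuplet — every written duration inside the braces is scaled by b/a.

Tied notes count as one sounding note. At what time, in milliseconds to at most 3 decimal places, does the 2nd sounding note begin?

1. 0.0ms @ 0 + 517.241ms (3/4)
2. 517.241ms @ 3/4 + 1551.724ms (9/4)

note 2 onset = 3/4b = 517.241ms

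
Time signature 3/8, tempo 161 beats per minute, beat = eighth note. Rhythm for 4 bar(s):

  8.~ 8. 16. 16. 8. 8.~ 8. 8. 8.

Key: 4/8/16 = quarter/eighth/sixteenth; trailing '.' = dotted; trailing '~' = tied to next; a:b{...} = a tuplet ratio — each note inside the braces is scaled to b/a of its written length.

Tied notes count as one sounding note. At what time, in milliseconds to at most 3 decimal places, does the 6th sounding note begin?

note 6 onset = 9b = 3354.037ms

1. 0.0ms @ 0 + 1118.012ms (3)
2. 1118.012ms @ 3 + 279.503ms (3/4)
3. 1397.516ms @ 15/4 + 279.503ms (3/4)
4. 1677.019ms @ 9/2 + 559.006ms (3/2)
5. 2236.025ms @ 6 + 1118.012ms (3)
6. 3354.037ms @ 9 + 559.006ms (3/2)
7. 3913.043ms @ 21/2 + 559.006ms (3/2)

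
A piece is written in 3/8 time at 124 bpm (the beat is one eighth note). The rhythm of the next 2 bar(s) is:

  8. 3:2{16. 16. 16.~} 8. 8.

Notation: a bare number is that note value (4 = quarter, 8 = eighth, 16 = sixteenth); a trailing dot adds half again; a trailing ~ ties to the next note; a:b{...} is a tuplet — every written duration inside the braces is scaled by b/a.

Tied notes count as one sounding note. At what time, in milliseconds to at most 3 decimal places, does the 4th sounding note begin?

1. 0.0ms @ 0 + 725.806ms (3/2)
2. 725.806ms @ 3/2 + 241.935ms (1/2)
3. 967.742ms @ 2 + 241.935ms (1/2)
4. 1209.677ms @ 5/2 + 967.742ms (2)
5. 2177.419ms @ 9/2 + 725.806ms (3/2)

note 4 onset = 5/2b = 1209.677ms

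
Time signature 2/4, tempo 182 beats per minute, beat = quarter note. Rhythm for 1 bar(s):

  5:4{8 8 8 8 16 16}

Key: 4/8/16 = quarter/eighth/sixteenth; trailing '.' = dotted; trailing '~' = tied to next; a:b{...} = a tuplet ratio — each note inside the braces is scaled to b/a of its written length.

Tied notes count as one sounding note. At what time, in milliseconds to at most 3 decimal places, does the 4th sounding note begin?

1. 0.0ms @ 0 + 131.868ms (2/5)
2. 131.868ms @ 2/5 + 131.868ms (2/5)
3. 263.736ms @ 4/5 + 131.868ms (2/5)
4. 395.604ms @ 6/5 + 131.868ms (2/5)
5. 527.473ms @ 8/5 + 65.934ms (1/5)
6. 593.407ms @ 9/5 + 65.934ms (1/5)

note 4 onset = 6/5b = 395.604ms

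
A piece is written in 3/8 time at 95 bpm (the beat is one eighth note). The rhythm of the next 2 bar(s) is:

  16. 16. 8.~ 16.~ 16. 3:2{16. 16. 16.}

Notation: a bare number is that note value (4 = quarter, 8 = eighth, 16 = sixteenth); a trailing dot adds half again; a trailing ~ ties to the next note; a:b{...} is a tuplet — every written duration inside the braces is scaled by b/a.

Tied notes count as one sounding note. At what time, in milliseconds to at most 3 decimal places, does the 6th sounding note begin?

note 6 onset = 11/2b = 3473.684ms

1. 0.0ms @ 0 + 473.684ms (3/4)
2. 473.684ms @ 3/4 + 473.684ms (3/4)
3. 947.368ms @ 3/2 + 1894.737ms (3)
4. 2842.105ms @ 9/2 + 315.789ms (1/2)
5. 3157.895ms @ 5 + 315.789ms (1/2)
6. 3473.684ms @ 11/2 + 315.789ms (1/2)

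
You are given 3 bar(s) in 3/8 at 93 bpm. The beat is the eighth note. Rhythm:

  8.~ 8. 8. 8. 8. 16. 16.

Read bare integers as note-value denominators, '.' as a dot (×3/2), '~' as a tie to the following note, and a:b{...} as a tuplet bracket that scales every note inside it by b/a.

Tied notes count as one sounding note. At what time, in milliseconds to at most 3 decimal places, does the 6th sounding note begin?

note 6 onset = 33/4b = 5322.581ms

1. 0.0ms @ 0 + 1935.484ms (3)
2. 1935.484ms @ 3 + 967.742ms (3/2)
3. 2903.226ms @ 9/2 + 967.742ms (3/2)
4. 3870.968ms @ 6 + 967.742ms (3/2)
5. 4838.71ms @ 15/2 + 483.871ms (3/4)
6. 5322.581ms @ 33/4 + 483.871ms (3/4)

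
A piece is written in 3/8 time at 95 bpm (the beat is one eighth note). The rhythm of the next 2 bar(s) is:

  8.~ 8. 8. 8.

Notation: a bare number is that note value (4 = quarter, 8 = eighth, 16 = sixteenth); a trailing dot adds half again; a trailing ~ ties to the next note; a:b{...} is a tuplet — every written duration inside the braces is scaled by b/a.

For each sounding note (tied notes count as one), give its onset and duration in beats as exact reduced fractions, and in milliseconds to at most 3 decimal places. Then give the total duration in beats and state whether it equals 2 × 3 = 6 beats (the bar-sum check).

1) 0.0ms=0b +1894.737ms=3b
2) 1894.737ms=3b +947.368ms=3/2b
3) 2842.105ms=9/2b +947.368ms=3/2b
Σ=6b of 6 (95bpm 3/8) — PASS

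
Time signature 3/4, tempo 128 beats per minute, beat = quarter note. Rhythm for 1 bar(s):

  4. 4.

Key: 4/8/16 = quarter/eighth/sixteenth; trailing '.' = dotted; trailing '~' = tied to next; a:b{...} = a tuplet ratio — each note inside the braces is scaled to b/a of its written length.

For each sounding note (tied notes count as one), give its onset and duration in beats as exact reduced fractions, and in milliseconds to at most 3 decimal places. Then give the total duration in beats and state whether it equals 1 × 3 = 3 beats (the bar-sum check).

1) 0.0ms=0b +703.125ms=3/2b
2) 703.125ms=3/2b +703.125ms=3/2b
Σ=3b of 3 (128bpm 3/4) — PASS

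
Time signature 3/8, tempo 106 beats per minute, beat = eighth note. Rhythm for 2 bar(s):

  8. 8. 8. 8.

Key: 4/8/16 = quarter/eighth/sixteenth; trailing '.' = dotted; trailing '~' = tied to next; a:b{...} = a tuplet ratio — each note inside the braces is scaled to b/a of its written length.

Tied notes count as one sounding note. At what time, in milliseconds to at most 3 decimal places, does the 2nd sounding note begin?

note 2 onset = 3/2b = 849.057ms

1. 0.0ms @ 0 + 849.057ms (3/2)
2. 849.057ms @ 3/2 + 849.057ms (3/2)
3. 1698.113ms @ 3 + 849.057ms (3/2)
4. 2547.17ms @ 9/2 + 849.057ms (3/2)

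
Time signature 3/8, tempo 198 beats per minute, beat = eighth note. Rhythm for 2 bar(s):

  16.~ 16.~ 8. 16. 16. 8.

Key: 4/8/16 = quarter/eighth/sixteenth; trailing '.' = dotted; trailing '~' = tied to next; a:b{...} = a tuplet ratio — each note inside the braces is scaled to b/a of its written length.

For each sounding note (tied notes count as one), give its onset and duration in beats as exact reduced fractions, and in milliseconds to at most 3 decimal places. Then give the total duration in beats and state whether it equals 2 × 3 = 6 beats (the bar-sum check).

1) 0.0ms=0b +909.091ms=3b
2) 909.091ms=3b +227.273ms=3/4b
3) 1136.364ms=15/4b +227.273ms=3/4b
4) 1363.636ms=9/2b +454.545ms=3/2b
Σ=6b of 6 (198bpm 3/8) — PASS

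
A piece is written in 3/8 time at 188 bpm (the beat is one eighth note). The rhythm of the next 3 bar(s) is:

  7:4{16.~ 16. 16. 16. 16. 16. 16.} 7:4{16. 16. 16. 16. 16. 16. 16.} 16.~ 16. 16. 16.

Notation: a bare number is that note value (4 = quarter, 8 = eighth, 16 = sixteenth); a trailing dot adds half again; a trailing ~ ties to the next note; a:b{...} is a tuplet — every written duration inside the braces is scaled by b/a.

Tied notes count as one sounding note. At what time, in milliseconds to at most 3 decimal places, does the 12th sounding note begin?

1. 0.0ms @ 0 + 273.556ms (6/7)
2. 273.556ms @ 6/7 + 136.778ms (3/7)
3. 410.334ms @ 9/7 + 136.778ms (3/7)
4. 547.112ms @ 12/7 + 136.778ms (3/7)
5. 683.891ms @ 15/7 + 136.778ms (3/7)
6. 820.669ms @ 18/7 + 136.778ms (3/7)
7. 957.447ms @ 3 + 136.778ms (3/7)
8. 1094.225ms @ 24/7 + 136.778ms (3/7)
9. 1231.003ms @ 27/7 + 136.778ms (3/7)
10. 1367.781ms @ 30/7 + 136.778ms (3/7)
11. 1504.559ms @ 33/7 + 136.778ms (3/7)
12. 1641.337ms @ 36/7 + 136.778ms (3/7)
13. 1778.116ms @ 39/7 + 136.778ms (3/7)
14. 1914.894ms @ 6 + 478.723ms (3/2)
15. 2393.617ms @ 15/2 + 239.362ms (3/4)
16. 2632.979ms @ 33/4 + 239.362ms (3/4)

note 12 onset = 36/7b = 1641.337ms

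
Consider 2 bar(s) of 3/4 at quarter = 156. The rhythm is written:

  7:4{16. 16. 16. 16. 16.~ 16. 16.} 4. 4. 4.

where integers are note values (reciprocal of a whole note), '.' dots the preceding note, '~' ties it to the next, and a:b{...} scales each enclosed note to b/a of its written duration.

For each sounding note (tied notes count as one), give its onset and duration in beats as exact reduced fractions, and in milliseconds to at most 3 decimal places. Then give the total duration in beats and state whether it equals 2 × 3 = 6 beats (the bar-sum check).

1) 0.0ms=0b +82.418ms=3/14b
2) 82.418ms=3/14b +82.418ms=3/14b
3) 164.835ms=3/7b +82.418ms=3/14b
4) 247.253ms=9/14b +82.418ms=3/14b
5) 329.67ms=6/7b +164.835ms=3/7b
6) 494.505ms=9/7b +82.418ms=3/14b
7) 576.923ms=3/2b +576.923ms=3/2b
8) 1153.846ms=3b +576.923ms=3/2b
9) 1730.769ms=9/2b +576.923ms=3/2b
Σ=6b of 6 (156bpm 3/4) — PASS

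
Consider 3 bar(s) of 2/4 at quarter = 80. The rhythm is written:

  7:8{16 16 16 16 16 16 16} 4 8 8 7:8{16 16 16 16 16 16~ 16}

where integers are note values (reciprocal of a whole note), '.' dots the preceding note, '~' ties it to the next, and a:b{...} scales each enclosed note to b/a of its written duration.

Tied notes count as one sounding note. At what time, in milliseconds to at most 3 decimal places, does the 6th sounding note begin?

note 6 onset = 10/7b = 1071.429ms

1. 0.0ms @ 0 + 214.286ms (2/7)
2. 214.286ms @ 2/7 + 214.286ms (2/7)
3. 428.571ms @ 4/7 + 214.286ms (2/7)
4. 642.857ms @ 6/7 + 214.286ms (2/7)
5. 857.143ms @ 8/7 + 214.286ms (2/7)
6. 1071.429ms @ 10/7 + 214.286ms (2/7)
7. 1285.714ms @ 12/7 + 214.286ms (2/7)
8. 1500.0ms @ 2 + 750.0ms (1)
9. 2250.0ms @ 3 + 375.0ms (1/2)
10. 2625.0ms @ 7/2 + 375.0ms (1/2)
11. 3000.0ms @ 4 + 214.286ms (2/7)
12. 3214.286ms @ 30/7 + 214.286ms (2/7)
13. 3428.571ms @ 32/7 + 214.286ms (2/7)
14. 3642.857ms @ 34/7 + 214.286ms (2/7)
15. 3857.143ms @ 36/7 + 214.286ms (2/7)
16. 4071.429ms @ 38/7 + 428.571ms (4/7)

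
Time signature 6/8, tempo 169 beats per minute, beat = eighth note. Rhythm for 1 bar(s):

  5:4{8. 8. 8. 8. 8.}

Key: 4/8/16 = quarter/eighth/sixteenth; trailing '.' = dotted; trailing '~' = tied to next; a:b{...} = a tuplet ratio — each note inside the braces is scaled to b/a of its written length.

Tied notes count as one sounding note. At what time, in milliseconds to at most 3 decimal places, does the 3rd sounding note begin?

note 3 onset = 12/5b = 852.071ms

1. 0.0ms @ 0 + 426.036ms (6/5)
2. 426.036ms @ 6/5 + 426.036ms (6/5)
3. 852.071ms @ 12/5 + 426.036ms (6/5)
4. 1278.107ms @ 18/5 + 426.036ms (6/5)
5. 1704.142ms @ 24/5 + 426.036ms (6/5)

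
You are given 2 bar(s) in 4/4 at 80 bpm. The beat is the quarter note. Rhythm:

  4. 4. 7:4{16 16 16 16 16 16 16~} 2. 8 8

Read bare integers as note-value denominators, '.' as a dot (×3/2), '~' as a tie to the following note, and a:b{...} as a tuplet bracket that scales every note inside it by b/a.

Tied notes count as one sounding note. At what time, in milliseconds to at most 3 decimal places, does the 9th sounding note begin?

1. 0.0ms @ 0 + 1125.0ms (3/2)
2. 1125.0ms @ 3/2 + 1125.0ms (3/2)
3. 2250.0ms @ 3 + 107.143ms (1/7)
4. 2357.143ms @ 22/7 + 107.143ms (1/7)
5. 2464.286ms @ 23/7 + 107.143ms (1/7)
6. 2571.429ms @ 24/7 + 107.143ms (1/7)
7. 2678.571ms @ 25/7 + 107.143ms (1/7)
8. 2785.714ms @ 26/7 + 107.143ms (1/7)
9. 2892.857ms @ 27/7 + 2357.143ms (22/7)
10. 5250.0ms @ 7 + 375.0ms (1/2)
11. 5625.0ms @ 15/2 + 375.0ms (1/2)

note 9 onset = 27/7b = 2892.857ms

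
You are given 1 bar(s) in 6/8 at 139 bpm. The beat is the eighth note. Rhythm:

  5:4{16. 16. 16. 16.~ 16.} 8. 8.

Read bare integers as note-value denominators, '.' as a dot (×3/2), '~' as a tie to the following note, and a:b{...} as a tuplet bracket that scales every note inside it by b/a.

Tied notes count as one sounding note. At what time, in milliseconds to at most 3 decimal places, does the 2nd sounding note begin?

1. 0.0ms @ 0 + 258.993ms (3/5)
2. 258.993ms @ 3/5 + 258.993ms (3/5)
3. 517.986ms @ 6/5 + 258.993ms (3/5)
4. 776.978ms @ 9/5 + 517.986ms (6/5)
5. 1294.964ms @ 3 + 647.482ms (3/2)
6. 1942.446ms @ 9/2 + 647.482ms (3/2)

note 2 onset = 3/5b = 258.993ms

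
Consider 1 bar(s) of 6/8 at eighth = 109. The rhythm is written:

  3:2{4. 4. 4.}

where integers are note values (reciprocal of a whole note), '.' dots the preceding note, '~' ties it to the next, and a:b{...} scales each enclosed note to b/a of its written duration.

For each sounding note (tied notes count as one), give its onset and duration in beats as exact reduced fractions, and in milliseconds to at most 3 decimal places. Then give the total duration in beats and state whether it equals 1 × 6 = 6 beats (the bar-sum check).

1) 0.0ms=0b +1100.917ms=2b
2) 1100.917ms=2b +1100.917ms=2b
3) 2201.835ms=4b +1100.917ms=2b
Σ=6b of 6 (109bpm 6/8) — PASS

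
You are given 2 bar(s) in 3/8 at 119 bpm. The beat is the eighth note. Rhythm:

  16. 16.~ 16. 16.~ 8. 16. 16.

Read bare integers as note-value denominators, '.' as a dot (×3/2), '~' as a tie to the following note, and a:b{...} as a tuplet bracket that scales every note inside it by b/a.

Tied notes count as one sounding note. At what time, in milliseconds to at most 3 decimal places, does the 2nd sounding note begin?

1. 0.0ms @ 0 + 378.151ms (3/4)
2. 378.151ms @ 3/4 + 756.303ms (3/2)
3. 1134.454ms @ 9/4 + 1134.454ms (9/4)
4. 2268.908ms @ 9/2 + 378.151ms (3/4)
5. 2647.059ms @ 21/4 + 378.151ms (3/4)

note 2 onset = 3/4b = 378.151ms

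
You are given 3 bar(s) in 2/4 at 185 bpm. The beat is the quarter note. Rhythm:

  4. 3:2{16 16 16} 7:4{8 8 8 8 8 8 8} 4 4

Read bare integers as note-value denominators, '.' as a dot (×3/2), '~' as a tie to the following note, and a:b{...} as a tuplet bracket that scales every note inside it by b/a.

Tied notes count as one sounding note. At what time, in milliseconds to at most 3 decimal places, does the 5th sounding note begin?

note 5 onset = 2b = 648.649ms

1. 0.0ms @ 0 + 486.486ms (3/2)
2. 486.486ms @ 3/2 + 54.054ms (1/6)
3. 540.541ms @ 5/3 + 54.054ms (1/6)
4. 594.595ms @ 11/6 + 54.054ms (1/6)
5. 648.649ms @ 2 + 92.664ms (2/7)
6. 741.313ms @ 16/7 + 92.664ms (2/7)
7. 833.977ms @ 18/7 + 92.664ms (2/7)
8. 926.641ms @ 20/7 + 92.664ms (2/7)
9. 1019.305ms @ 22/7 + 92.664ms (2/7)
10. 1111.969ms @ 24/7 + 92.664ms (2/7)
11. 1204.633ms @ 26/7 + 92.664ms (2/7)
12. 1297.297ms @ 4 + 324.324ms (1)
13. 1621.622ms @ 5 + 324.324ms (1)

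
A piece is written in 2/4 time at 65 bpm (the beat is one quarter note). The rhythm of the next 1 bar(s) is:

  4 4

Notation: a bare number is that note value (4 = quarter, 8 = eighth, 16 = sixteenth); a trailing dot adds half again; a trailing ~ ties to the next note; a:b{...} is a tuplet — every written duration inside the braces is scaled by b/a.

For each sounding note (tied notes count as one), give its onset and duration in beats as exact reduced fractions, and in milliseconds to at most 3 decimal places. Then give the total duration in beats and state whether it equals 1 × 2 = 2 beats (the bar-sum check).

1) 0.0ms=0b +923.077ms=1b
2) 923.077ms=1b +923.077ms=1b
Σ=2b of 2 (65bpm 2/4) — PASS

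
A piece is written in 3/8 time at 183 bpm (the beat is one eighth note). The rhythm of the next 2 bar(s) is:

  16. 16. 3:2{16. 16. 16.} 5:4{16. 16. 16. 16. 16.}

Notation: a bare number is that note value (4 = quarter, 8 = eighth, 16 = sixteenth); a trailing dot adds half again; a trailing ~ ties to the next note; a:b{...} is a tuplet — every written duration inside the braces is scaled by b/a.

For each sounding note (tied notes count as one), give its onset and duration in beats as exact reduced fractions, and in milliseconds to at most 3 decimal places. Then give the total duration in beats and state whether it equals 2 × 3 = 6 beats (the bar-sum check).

1) 0.0ms=0b +245.902ms=3/4b
2) 245.902ms=3/4b +245.902ms=3/4b
3) 491.803ms=3/2b +163.934ms=1/2b
4) 655.738ms=2b +163.934ms=1/2b
5) 819.672ms=5/2b +163.934ms=1/2b
6) 983.607ms=3b +196.721ms=3/5b
7) 1180.328ms=18/5b +196.721ms=3/5b
8) 1377.049ms=21/5b +196.721ms=3/5b
9) 1573.77ms=24/5b +196.721ms=3/5b
10) 1770.492ms=27/5b +196.721ms=3/5b
Σ=6b of 6 (183bpm 3/8) — PASS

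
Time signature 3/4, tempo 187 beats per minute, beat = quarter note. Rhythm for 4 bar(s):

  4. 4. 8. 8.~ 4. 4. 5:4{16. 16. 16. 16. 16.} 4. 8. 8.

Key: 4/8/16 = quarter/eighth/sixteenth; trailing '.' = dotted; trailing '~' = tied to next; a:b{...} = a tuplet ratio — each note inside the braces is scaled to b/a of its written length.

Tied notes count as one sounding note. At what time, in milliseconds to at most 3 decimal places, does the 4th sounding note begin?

1. 0.0ms @ 0 + 481.283ms (3/2)
2. 481.283ms @ 3/2 + 481.283ms (3/2)
3. 962.567ms @ 3 + 240.642ms (3/4)
4. 1203.209ms @ 15/4 + 721.925ms (9/4)
5. 1925.134ms @ 6 + 481.283ms (3/2)
6. 2406.417ms @ 15/2 + 96.257ms (3/10)
7. 2502.674ms @ 39/5 + 96.257ms (3/10)
8. 2598.93ms @ 81/10 + 96.257ms (3/10)
9. 2695.187ms @ 42/5 + 96.257ms (3/10)
10. 2791.444ms @ 87/10 + 96.257ms (3/10)
11. 2887.701ms @ 9 + 481.283ms (3/2)
12. 3368.984ms @ 21/2 + 240.642ms (3/4)
13. 3609.626ms @ 45/4 + 240.642ms (3/4)

note 4 onset = 15/4b = 1203.209ms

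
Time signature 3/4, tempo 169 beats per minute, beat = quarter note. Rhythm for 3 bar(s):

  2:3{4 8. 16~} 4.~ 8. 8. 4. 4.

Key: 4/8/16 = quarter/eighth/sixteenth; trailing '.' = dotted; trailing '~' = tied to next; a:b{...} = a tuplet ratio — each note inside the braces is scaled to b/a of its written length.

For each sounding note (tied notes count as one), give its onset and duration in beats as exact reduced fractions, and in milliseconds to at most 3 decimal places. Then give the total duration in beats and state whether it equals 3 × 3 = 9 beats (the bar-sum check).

1) 0.0ms=0b +532.544ms=3/2b
2) 532.544ms=3/2b +399.408ms=9/8b
3) 931.953ms=21/8b +931.953ms=21/8b
4) 1863.905ms=21/4b +266.272ms=3/4b
5) 2130.178ms=6b +532.544ms=3/2b
6) 2662.722ms=15/2b +532.544ms=3/2b
Σ=9b of 9 (169bpm 3/4) — PASS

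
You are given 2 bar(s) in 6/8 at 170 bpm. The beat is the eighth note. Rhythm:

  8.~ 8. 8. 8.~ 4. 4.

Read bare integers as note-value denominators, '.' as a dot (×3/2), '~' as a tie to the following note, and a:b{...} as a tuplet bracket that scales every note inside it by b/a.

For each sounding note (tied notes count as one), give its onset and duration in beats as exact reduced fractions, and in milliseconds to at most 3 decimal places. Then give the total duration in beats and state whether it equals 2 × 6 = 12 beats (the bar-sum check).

1) 0.0ms=0b +1058.824ms=3b
2) 1058.824ms=3b +529.412ms=3/2b
3) 1588.235ms=9/2b +1588.235ms=9/2b
4) 3176.471ms=9b +1058.824ms=3b
Σ=12b of 12 (170bpm 6/8) — PASS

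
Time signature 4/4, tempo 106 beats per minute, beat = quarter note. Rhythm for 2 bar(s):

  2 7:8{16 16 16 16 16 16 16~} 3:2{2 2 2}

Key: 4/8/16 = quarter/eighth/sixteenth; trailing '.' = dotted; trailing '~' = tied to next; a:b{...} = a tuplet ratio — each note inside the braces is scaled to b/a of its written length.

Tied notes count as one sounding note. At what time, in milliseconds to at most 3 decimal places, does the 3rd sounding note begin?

note 3 onset = 16/7b = 1293.801ms

1. 0.0ms @ 0 + 1132.075ms (2)
2. 1132.075ms @ 2 + 161.725ms (2/7)
3. 1293.801ms @ 16/7 + 161.725ms (2/7)
4. 1455.526ms @ 18/7 + 161.725ms (2/7)
5. 1617.251ms @ 20/7 + 161.725ms (2/7)
6. 1778.976ms @ 22/7 + 161.725ms (2/7)
7. 1940.701ms @ 24/7 + 161.725ms (2/7)
8. 2102.426ms @ 26/7 + 916.442ms (34/21)
9. 3018.868ms @ 16/3 + 754.717ms (4/3)
10. 3773.585ms @ 20/3 + 754.717ms (4/3)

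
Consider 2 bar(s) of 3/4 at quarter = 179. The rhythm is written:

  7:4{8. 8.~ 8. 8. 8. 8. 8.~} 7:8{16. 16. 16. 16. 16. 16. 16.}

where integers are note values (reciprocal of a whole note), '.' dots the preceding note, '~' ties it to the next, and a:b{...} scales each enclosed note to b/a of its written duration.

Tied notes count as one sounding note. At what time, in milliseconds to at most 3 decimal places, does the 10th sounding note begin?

1. 0.0ms @ 0 + 143.655ms (3/7)
2. 143.655ms @ 3/7 + 287.31ms (6/7)
3. 430.966ms @ 9/7 + 143.655ms (3/7)
4. 574.621ms @ 12/7 + 143.655ms (3/7)
5. 718.276ms @ 15/7 + 143.655ms (3/7)
6. 861.931ms @ 18/7 + 287.31ms (6/7)
7. 1149.242ms @ 24/7 + 143.655ms (3/7)
8. 1292.897ms @ 27/7 + 143.655ms (3/7)
9. 1436.552ms @ 30/7 + 143.655ms (3/7)
10. 1580.208ms @ 33/7 + 143.655ms (3/7)
11. 1723.863ms @ 36/7 + 143.655ms (3/7)
12. 1867.518ms @ 39/7 + 143.655ms (3/7)

note 10 onset = 33/7b = 1580.208ms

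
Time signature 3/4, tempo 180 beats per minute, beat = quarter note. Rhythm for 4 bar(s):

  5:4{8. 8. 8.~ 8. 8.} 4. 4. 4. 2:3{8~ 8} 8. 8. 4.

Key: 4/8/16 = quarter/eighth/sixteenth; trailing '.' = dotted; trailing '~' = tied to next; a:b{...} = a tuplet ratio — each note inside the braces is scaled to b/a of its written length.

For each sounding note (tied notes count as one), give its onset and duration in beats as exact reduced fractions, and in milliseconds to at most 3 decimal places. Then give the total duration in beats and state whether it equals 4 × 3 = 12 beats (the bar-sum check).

1) 0.0ms=0b +200.0ms=3/5b
2) 200.0ms=3/5b +200.0ms=3/5b
3) 400.0ms=6/5b +400.0ms=6/5b
4) 800.0ms=12/5b +200.0ms=3/5b
5) 1000.0ms=3b +500.0ms=3/2b
6) 1500.0ms=9/2b +500.0ms=3/2b
7) 2000.0ms=6b +500.0ms=3/2b
8) 2500.0ms=15/2b +500.0ms=3/2b
9) 3000.0ms=9b +250.0ms=3/4b
10) 3250.0ms=39/4b +250.0ms=3/4b
11) 3500.0ms=21/2b +500.0ms=3/2b
Σ=12b of 12 (180bpm 3/4) — PASS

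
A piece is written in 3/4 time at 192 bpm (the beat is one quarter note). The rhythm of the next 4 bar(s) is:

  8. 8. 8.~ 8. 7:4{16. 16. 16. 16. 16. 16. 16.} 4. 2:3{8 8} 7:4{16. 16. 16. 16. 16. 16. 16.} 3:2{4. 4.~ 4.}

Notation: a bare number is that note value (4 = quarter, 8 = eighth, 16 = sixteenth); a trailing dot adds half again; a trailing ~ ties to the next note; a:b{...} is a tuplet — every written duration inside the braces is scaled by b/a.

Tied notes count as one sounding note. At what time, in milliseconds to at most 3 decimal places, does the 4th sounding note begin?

note 4 onset = 3b = 937.5ms

1. 0.0ms @ 0 + 234.375ms (3/4)
2. 234.375ms @ 3/4 + 234.375ms (3/4)
3. 468.75ms @ 3/2 + 468.75ms (3/2)
4. 937.5ms @ 3 + 66.964ms (3/14)
5. 1004.464ms @ 45/14 + 66.964ms (3/14)
6. 1071.429ms @ 24/7 + 66.964ms (3/14)
7. 1138.393ms @ 51/14 + 66.964ms (3/14)
8. 1205.357ms @ 27/7 + 66.964ms (3/14)
9. 1272.321ms @ 57/14 + 66.964ms (3/14)
10. 1339.286ms @ 30/7 + 66.964ms (3/14)
11. 1406.25ms @ 9/2 + 468.75ms (3/2)
12. 1875.0ms @ 6 + 234.375ms (3/4)
13. 2109.375ms @ 27/4 + 234.375ms (3/4)
14. 2343.75ms @ 15/2 + 66.964ms (3/14)
15. 2410.714ms @ 54/7 + 66.964ms (3/14)
16. 2477.679ms @ 111/14 + 66.964ms (3/14)
17. 2544.643ms @ 57/7 + 66.964ms (3/14)
18. 2611.607ms @ 117/14 + 66.964ms (3/14)
19. 2678.571ms @ 60/7 + 66.964ms (3/14)
20. 2745.536ms @ 123/14 + 66.964ms (3/14)
21. 2812.5ms @ 9 + 312.5ms (1)
22. 3125.0ms @ 10 + 625.0ms (2)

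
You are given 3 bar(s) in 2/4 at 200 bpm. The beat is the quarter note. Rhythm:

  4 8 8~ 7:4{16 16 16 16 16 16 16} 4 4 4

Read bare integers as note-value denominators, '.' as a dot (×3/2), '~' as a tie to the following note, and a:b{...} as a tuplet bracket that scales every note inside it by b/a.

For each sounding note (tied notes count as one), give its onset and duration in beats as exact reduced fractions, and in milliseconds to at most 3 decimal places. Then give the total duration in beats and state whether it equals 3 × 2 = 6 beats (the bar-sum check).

1) 0.0ms=0b +300.0ms=1b
2) 300.0ms=1b +150.0ms=1/2b
3) 450.0ms=3/2b +192.857ms=9/14b
4) 642.857ms=15/7b +42.857ms=1/7b
5) 685.714ms=16/7b +42.857ms=1/7b
6) 728.571ms=17/7b +42.857ms=1/7b
7) 771.429ms=18/7b +42.857ms=1/7b
8) 814.286ms=19/7b +42.857ms=1/7b
9) 857.143ms=20/7b +42.857ms=1/7b
10) 900.0ms=3b +300.0ms=1b
11) 1200.0ms=4b +300.0ms=1b
12) 1500.0ms=5b +300.0ms=1b
Σ=6b of 6 (200bpm 2/4) — PASS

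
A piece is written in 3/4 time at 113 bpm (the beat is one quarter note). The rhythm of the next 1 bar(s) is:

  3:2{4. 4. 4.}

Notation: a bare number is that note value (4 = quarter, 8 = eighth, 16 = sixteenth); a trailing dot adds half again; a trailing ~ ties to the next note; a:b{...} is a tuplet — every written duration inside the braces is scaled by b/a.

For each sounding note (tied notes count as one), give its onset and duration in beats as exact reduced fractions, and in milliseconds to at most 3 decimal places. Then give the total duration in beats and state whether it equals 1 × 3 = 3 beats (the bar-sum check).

1) 0.0ms=0b +530.973ms=1b
2) 530.973ms=1b +530.973ms=1b
3) 1061.947ms=2b +530.973ms=1b
Σ=3b of 3 (113bpm 3/4) — PASS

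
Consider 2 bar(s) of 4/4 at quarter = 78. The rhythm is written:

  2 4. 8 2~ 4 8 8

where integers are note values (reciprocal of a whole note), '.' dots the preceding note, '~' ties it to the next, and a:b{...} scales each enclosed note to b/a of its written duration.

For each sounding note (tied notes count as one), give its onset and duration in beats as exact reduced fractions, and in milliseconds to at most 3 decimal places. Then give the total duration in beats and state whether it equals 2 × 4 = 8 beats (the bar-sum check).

1) 0.0ms=0b +1538.462ms=2b
2) 1538.462ms=2b +1153.846ms=3/2b
3) 2692.308ms=7/2b +384.615ms=1/2b
4) 3076.923ms=4b +2307.692ms=3b
5) 5384.615ms=7b +384.615ms=1/2b
6) 5769.231ms=15/2b +384.615ms=1/2b
Σ=8b of 8 (78bpm 4/4) — PASS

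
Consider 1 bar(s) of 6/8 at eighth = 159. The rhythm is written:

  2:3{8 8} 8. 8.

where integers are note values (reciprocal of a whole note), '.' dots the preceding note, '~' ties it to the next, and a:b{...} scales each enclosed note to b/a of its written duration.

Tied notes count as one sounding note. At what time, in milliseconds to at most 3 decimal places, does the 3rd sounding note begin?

note 3 onset = 3b = 1132.075ms

1. 0.0ms @ 0 + 566.038ms (3/2)
2. 566.038ms @ 3/2 + 566.038ms (3/2)
3. 1132.075ms @ 3 + 566.038ms (3/2)
4. 1698.113ms @ 9/2 + 566.038ms (3/2)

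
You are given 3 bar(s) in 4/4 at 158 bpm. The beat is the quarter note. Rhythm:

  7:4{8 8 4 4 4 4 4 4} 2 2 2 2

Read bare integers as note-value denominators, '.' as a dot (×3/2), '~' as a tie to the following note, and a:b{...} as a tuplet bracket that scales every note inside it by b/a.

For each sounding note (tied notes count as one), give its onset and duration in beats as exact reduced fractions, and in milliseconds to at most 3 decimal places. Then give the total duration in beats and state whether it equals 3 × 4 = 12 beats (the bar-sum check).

1) 0.0ms=0b +108.499ms=2/7b
2) 108.499ms=2/7b +108.499ms=2/7b
3) 216.998ms=4/7b +216.998ms=4/7b
4) 433.996ms=8/7b +216.998ms=4/7b
5) 650.995ms=12/7b +216.998ms=4/7b
6) 867.993ms=16/7b +216.998ms=4/7b
7) 1084.991ms=20/7b +216.998ms=4/7b
8) 1301.989ms=24/7b +216.998ms=4/7b
9) 1518.987ms=4b +759.494ms=2b
10) 2278.481ms=6b +759.494ms=2b
11) 3037.975ms=8b +759.494ms=2b
12) 3797.468ms=10b +759.494ms=2b
Σ=12b of 12 (158bpm 4/4) — PASS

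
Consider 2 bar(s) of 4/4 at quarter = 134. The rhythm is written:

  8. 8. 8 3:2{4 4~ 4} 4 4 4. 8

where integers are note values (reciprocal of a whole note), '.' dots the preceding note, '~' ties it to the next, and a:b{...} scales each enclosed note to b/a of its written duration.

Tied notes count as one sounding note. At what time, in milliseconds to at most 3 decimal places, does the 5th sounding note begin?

1. 0.0ms @ 0 + 335.821ms (3/4)
2. 335.821ms @ 3/4 + 335.821ms (3/4)
3. 671.642ms @ 3/2 + 223.881ms (1/2)
4. 895.522ms @ 2 + 298.507ms (2/3)
5. 1194.03ms @ 8/3 + 597.015ms (4/3)
6. 1791.045ms @ 4 + 447.761ms (1)
7. 2238.806ms @ 5 + 447.761ms (1)
8. 2686.567ms @ 6 + 671.642ms (3/2)
9. 3358.209ms @ 15/2 + 223.881ms (1/2)

note 5 onset = 8/3b = 1194.03ms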